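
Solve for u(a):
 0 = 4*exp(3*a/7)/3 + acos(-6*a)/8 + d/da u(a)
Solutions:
 u(a) = C1 - a*acos(-6*a)/8 - sqrt(1 - 36*a^2)/48 - 28*exp(3*a/7)/9


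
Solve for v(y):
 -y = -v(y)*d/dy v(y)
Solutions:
 v(y) = -sqrt(C1 + y^2)
 v(y) = sqrt(C1 + y^2)


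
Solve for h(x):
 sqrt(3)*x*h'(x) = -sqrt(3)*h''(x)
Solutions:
 h(x) = C1 + C2*erf(sqrt(2)*x/2)


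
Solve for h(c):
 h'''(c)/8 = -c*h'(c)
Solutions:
 h(c) = C1 + Integral(C2*airyai(-2*c) + C3*airybi(-2*c), c)


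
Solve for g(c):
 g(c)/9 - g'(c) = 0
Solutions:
 g(c) = C1*exp(c/9)


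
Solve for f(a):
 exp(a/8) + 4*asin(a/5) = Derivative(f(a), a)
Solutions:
 f(a) = C1 + 4*a*asin(a/5) + 4*sqrt(25 - a^2) + 8*exp(a/8)


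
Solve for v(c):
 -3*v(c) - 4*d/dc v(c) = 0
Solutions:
 v(c) = C1*exp(-3*c/4)


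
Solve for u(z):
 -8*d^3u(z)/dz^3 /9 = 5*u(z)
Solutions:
 u(z) = C3*exp(z*(-45^(1/3) + 3*3^(2/3)*5^(1/3))/8)*sin(3*3^(1/6)*5^(1/3)*z/4) + C4*exp(z*(-45^(1/3) + 3*3^(2/3)*5^(1/3))/8)*cos(3*3^(1/6)*5^(1/3)*z/4) + C5*exp(-z*(45^(1/3) + 3*3^(2/3)*5^(1/3))/8) + (C1*sin(3*3^(1/6)*5^(1/3)*z/4) + C2*cos(3*3^(1/6)*5^(1/3)*z/4))*exp(45^(1/3)*z/4)


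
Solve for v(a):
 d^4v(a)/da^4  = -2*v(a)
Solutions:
 v(a) = (C1*sin(2^(3/4)*a/2) + C2*cos(2^(3/4)*a/2))*exp(-2^(3/4)*a/2) + (C3*sin(2^(3/4)*a/2) + C4*cos(2^(3/4)*a/2))*exp(2^(3/4)*a/2)


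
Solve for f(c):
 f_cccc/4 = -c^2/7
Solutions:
 f(c) = C1 + C2*c + C3*c^2 + C4*c^3 - c^6/630


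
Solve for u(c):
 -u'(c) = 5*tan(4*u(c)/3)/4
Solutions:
 u(c) = -3*asin(C1*exp(-5*c/3))/4 + 3*pi/4
 u(c) = 3*asin(C1*exp(-5*c/3))/4


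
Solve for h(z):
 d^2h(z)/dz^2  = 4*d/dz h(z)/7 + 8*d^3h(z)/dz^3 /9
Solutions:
 h(z) = C1 + (C2*sin(3*sqrt(455)*z/112) + C3*cos(3*sqrt(455)*z/112))*exp(9*z/16)


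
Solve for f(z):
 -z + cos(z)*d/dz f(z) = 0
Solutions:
 f(z) = C1 + Integral(z/cos(z), z)


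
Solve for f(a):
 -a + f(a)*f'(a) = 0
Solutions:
 f(a) = -sqrt(C1 + a^2)
 f(a) = sqrt(C1 + a^2)


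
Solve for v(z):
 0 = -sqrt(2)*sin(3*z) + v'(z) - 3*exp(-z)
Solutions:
 v(z) = C1 - sqrt(2)*cos(3*z)/3 - 3*exp(-z)


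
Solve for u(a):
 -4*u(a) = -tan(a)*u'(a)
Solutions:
 u(a) = C1*sin(a)^4


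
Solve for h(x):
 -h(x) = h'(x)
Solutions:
 h(x) = C1*exp(-x)


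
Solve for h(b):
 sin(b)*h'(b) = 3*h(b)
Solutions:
 h(b) = C1*(cos(b) - 1)^(3/2)/(cos(b) + 1)^(3/2)


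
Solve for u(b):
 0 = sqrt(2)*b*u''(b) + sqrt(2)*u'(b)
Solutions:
 u(b) = C1 + C2*log(b)


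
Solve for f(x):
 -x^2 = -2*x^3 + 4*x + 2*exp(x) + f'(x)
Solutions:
 f(x) = C1 + x^4/2 - x^3/3 - 2*x^2 - 2*exp(x)


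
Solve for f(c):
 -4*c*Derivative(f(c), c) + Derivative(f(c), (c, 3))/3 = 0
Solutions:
 f(c) = C1 + Integral(C2*airyai(12^(1/3)*c) + C3*airybi(12^(1/3)*c), c)


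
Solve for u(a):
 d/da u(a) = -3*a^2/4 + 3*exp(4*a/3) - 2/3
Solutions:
 u(a) = C1 - a^3/4 - 2*a/3 + 9*exp(4*a/3)/4


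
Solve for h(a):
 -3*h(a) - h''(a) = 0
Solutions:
 h(a) = C1*sin(sqrt(3)*a) + C2*cos(sqrt(3)*a)


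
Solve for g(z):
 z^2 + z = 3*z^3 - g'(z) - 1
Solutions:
 g(z) = C1 + 3*z^4/4 - z^3/3 - z^2/2 - z


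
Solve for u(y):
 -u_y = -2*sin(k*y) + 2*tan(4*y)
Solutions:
 u(y) = C1 + 2*Piecewise((-cos(k*y)/k, Ne(k, 0)), (0, True)) + log(cos(4*y))/2


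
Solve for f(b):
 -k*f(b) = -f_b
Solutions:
 f(b) = C1*exp(b*k)


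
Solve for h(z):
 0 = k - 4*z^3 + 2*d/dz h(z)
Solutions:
 h(z) = C1 - k*z/2 + z^4/2


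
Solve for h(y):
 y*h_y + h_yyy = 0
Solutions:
 h(y) = C1 + Integral(C2*airyai(-y) + C3*airybi(-y), y)


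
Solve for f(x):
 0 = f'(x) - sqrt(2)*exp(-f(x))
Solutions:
 f(x) = log(C1 + sqrt(2)*x)


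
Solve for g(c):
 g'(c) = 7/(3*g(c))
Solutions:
 g(c) = -sqrt(C1 + 42*c)/3
 g(c) = sqrt(C1 + 42*c)/3


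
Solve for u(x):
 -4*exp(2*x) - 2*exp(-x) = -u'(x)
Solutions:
 u(x) = C1 + 2*exp(2*x) - 2*exp(-x)


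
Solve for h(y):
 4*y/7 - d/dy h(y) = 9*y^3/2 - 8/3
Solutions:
 h(y) = C1 - 9*y^4/8 + 2*y^2/7 + 8*y/3


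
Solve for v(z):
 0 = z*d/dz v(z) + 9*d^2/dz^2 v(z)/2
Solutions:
 v(z) = C1 + C2*erf(z/3)


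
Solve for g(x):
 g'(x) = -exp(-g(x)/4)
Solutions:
 g(x) = 4*log(C1 - x/4)


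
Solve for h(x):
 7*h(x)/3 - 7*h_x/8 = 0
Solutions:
 h(x) = C1*exp(8*x/3)


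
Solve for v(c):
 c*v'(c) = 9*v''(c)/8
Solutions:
 v(c) = C1 + C2*erfi(2*c/3)


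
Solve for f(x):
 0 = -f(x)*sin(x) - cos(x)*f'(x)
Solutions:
 f(x) = C1*cos(x)


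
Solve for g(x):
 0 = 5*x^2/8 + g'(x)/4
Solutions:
 g(x) = C1 - 5*x^3/6


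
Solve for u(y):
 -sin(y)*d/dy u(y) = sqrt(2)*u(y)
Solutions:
 u(y) = C1*(cos(y) + 1)^(sqrt(2)/2)/(cos(y) - 1)^(sqrt(2)/2)


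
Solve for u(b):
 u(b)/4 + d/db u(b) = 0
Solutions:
 u(b) = C1*exp(-b/4)


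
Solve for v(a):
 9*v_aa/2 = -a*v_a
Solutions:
 v(a) = C1 + C2*erf(a/3)


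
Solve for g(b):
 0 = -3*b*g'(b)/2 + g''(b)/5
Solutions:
 g(b) = C1 + C2*erfi(sqrt(15)*b/2)


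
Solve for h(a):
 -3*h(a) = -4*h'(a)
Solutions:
 h(a) = C1*exp(3*a/4)


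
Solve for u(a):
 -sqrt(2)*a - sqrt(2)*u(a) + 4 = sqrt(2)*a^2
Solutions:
 u(a) = -a^2 - a + 2*sqrt(2)


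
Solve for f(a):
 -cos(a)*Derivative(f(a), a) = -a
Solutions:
 f(a) = C1 + Integral(a/cos(a), a)


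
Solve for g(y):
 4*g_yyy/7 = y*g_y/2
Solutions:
 g(y) = C1 + Integral(C2*airyai(7^(1/3)*y/2) + C3*airybi(7^(1/3)*y/2), y)


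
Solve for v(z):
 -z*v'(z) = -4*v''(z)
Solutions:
 v(z) = C1 + C2*erfi(sqrt(2)*z/4)


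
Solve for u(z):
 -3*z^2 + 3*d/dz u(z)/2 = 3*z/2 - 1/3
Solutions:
 u(z) = C1 + 2*z^3/3 + z^2/2 - 2*z/9


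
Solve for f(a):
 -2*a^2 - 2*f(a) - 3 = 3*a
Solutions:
 f(a) = -a^2 - 3*a/2 - 3/2


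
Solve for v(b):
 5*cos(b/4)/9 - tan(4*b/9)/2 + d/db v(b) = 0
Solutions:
 v(b) = C1 - 9*log(cos(4*b/9))/8 - 20*sin(b/4)/9


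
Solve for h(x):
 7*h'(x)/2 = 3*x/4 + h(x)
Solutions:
 h(x) = C1*exp(2*x/7) - 3*x/4 - 21/8


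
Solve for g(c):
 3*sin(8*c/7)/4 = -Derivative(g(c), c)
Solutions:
 g(c) = C1 + 21*cos(8*c/7)/32


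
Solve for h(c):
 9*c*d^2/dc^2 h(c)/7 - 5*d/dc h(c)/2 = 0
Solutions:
 h(c) = C1 + C2*c^(53/18)


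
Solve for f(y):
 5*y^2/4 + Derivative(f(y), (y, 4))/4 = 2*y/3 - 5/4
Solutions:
 f(y) = C1 + C2*y + C3*y^2 + C4*y^3 - y^6/72 + y^5/45 - 5*y^4/24


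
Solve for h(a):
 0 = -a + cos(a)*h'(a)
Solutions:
 h(a) = C1 + Integral(a/cos(a), a)


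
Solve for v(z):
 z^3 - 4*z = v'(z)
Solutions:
 v(z) = C1 + z^4/4 - 2*z^2


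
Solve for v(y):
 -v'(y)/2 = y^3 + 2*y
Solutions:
 v(y) = C1 - y^4/2 - 2*y^2


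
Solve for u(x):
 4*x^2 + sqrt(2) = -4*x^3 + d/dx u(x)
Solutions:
 u(x) = C1 + x^4 + 4*x^3/3 + sqrt(2)*x


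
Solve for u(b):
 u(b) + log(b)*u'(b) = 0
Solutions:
 u(b) = C1*exp(-li(b))


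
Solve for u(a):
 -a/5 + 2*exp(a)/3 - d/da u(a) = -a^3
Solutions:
 u(a) = C1 + a^4/4 - a^2/10 + 2*exp(a)/3


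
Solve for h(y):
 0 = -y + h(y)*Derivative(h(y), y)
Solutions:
 h(y) = -sqrt(C1 + y^2)
 h(y) = sqrt(C1 + y^2)


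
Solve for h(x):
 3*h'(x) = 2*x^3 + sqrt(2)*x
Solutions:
 h(x) = C1 + x^4/6 + sqrt(2)*x^2/6


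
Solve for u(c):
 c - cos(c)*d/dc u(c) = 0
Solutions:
 u(c) = C1 + Integral(c/cos(c), c)


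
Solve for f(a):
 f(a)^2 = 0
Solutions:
 f(a) = 0


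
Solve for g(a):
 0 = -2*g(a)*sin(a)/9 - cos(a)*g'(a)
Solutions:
 g(a) = C1*cos(a)^(2/9)


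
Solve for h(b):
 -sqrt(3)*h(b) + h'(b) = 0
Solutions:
 h(b) = C1*exp(sqrt(3)*b)


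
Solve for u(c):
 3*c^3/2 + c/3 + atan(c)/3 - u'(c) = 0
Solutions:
 u(c) = C1 + 3*c^4/8 + c^2/6 + c*atan(c)/3 - log(c^2 + 1)/6


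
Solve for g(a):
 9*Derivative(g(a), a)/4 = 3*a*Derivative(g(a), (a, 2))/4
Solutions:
 g(a) = C1 + C2*a^4


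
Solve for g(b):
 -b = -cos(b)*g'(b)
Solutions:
 g(b) = C1 + Integral(b/cos(b), b)


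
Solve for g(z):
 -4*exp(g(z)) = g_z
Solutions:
 g(z) = log(1/(C1 + 4*z))


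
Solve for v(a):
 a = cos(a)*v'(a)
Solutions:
 v(a) = C1 + Integral(a/cos(a), a)


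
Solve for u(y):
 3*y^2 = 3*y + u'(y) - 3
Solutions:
 u(y) = C1 + y^3 - 3*y^2/2 + 3*y


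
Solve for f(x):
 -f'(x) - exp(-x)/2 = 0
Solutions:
 f(x) = C1 + exp(-x)/2


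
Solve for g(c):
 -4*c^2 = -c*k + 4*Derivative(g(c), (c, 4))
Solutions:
 g(c) = C1 + C2*c + C3*c^2 + C4*c^3 - c^6/360 + c^5*k/480


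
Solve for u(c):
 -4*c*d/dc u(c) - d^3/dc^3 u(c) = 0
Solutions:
 u(c) = C1 + Integral(C2*airyai(-2^(2/3)*c) + C3*airybi(-2^(2/3)*c), c)


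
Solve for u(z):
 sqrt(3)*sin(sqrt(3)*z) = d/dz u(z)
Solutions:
 u(z) = C1 - cos(sqrt(3)*z)


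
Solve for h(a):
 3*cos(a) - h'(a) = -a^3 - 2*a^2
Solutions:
 h(a) = C1 + a^4/4 + 2*a^3/3 + 3*sin(a)


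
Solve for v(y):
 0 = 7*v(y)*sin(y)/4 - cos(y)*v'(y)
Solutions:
 v(y) = C1/cos(y)^(7/4)


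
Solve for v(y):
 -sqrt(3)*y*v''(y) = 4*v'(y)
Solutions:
 v(y) = C1 + C2*y^(1 - 4*sqrt(3)/3)


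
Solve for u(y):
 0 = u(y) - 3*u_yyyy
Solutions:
 u(y) = C1*exp(-3^(3/4)*y/3) + C2*exp(3^(3/4)*y/3) + C3*sin(3^(3/4)*y/3) + C4*cos(3^(3/4)*y/3)


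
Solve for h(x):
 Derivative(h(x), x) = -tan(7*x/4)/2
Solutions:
 h(x) = C1 + 2*log(cos(7*x/4))/7


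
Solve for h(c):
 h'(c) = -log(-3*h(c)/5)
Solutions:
 Integral(1/(log(-_y) - log(5) + log(3)), (_y, h(c))) = C1 - c


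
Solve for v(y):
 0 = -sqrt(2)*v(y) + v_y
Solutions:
 v(y) = C1*exp(sqrt(2)*y)


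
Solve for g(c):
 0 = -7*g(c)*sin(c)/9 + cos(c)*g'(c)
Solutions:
 g(c) = C1/cos(c)^(7/9)


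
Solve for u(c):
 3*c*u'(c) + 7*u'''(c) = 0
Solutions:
 u(c) = C1 + Integral(C2*airyai(-3^(1/3)*7^(2/3)*c/7) + C3*airybi(-3^(1/3)*7^(2/3)*c/7), c)


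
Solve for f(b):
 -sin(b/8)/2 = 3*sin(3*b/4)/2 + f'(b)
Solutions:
 f(b) = C1 + 4*cos(b/8) + 2*cos(3*b/4)


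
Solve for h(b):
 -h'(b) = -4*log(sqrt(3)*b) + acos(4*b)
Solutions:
 h(b) = C1 + 4*b*log(b) - b*acos(4*b) - 4*b + 2*b*log(3) + sqrt(1 - 16*b^2)/4


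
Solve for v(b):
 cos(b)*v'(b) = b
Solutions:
 v(b) = C1 + Integral(b/cos(b), b)


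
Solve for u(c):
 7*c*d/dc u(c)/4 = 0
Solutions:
 u(c) = C1


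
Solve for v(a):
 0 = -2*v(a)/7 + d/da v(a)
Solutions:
 v(a) = C1*exp(2*a/7)


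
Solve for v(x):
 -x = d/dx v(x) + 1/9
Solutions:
 v(x) = C1 - x^2/2 - x/9


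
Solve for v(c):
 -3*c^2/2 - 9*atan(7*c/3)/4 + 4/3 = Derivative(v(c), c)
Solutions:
 v(c) = C1 - c^3/2 - 9*c*atan(7*c/3)/4 + 4*c/3 + 27*log(49*c^2 + 9)/56


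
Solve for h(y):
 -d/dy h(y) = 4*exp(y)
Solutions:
 h(y) = C1 - 4*exp(y)


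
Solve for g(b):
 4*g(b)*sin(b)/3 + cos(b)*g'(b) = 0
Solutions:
 g(b) = C1*cos(b)^(4/3)


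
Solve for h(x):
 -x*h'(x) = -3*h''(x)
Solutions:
 h(x) = C1 + C2*erfi(sqrt(6)*x/6)


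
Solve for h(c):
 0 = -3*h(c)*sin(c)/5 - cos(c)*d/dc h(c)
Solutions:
 h(c) = C1*cos(c)^(3/5)


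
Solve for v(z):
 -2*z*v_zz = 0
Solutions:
 v(z) = C1 + C2*z


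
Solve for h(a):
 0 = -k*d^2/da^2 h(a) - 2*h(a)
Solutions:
 h(a) = C1*exp(-sqrt(2)*a*sqrt(-1/k)) + C2*exp(sqrt(2)*a*sqrt(-1/k))


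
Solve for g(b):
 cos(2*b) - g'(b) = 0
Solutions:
 g(b) = C1 + sin(2*b)/2


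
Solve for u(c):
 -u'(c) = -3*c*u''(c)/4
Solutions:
 u(c) = C1 + C2*c^(7/3)


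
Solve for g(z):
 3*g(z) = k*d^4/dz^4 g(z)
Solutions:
 g(z) = C1*exp(-3^(1/4)*z*(1/k)^(1/4)) + C2*exp(3^(1/4)*z*(1/k)^(1/4)) + C3*exp(-3^(1/4)*I*z*(1/k)^(1/4)) + C4*exp(3^(1/4)*I*z*(1/k)^(1/4))


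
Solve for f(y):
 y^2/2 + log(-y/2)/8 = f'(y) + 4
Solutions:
 f(y) = C1 + y^3/6 + y*log(-y)/8 + y*(-33 - log(2))/8


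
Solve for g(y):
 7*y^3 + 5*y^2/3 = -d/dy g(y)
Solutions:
 g(y) = C1 - 7*y^4/4 - 5*y^3/9


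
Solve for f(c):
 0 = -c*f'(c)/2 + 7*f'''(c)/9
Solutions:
 f(c) = C1 + Integral(C2*airyai(42^(2/3)*c/14) + C3*airybi(42^(2/3)*c/14), c)


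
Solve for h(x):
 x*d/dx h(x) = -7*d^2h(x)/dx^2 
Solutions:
 h(x) = C1 + C2*erf(sqrt(14)*x/14)


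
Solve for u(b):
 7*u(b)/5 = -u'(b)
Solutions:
 u(b) = C1*exp(-7*b/5)


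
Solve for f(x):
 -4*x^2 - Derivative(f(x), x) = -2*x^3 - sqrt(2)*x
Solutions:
 f(x) = C1 + x^4/2 - 4*x^3/3 + sqrt(2)*x^2/2


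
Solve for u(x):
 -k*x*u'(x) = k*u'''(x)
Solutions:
 u(x) = C1 + Integral(C2*airyai(-x) + C3*airybi(-x), x)


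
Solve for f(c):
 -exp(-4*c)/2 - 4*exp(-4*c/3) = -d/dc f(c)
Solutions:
 f(c) = C1 - exp(-4*c)/8 - 3*exp(-4*c/3)


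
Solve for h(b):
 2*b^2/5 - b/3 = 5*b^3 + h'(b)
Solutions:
 h(b) = C1 - 5*b^4/4 + 2*b^3/15 - b^2/6


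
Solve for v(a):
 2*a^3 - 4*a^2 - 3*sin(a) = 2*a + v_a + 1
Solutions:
 v(a) = C1 + a^4/2 - 4*a^3/3 - a^2 - a + 3*cos(a)


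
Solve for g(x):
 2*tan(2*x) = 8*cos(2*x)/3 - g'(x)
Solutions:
 g(x) = C1 + log(cos(2*x)) + 4*sin(2*x)/3


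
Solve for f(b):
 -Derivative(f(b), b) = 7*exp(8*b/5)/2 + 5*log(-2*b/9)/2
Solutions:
 f(b) = C1 - 5*b*log(-b)/2 + b*(-5*log(2)/2 + 5/2 + 5*log(3)) - 35*exp(8*b/5)/16


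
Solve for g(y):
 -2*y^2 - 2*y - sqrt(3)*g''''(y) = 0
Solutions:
 g(y) = C1 + C2*y + C3*y^2 + C4*y^3 - sqrt(3)*y^6/540 - sqrt(3)*y^5/180


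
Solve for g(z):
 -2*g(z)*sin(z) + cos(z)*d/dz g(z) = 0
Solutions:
 g(z) = C1/cos(z)^2


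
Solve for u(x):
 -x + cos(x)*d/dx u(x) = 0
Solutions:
 u(x) = C1 + Integral(x/cos(x), x)


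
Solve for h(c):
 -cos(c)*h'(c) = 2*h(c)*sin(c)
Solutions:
 h(c) = C1*cos(c)^2


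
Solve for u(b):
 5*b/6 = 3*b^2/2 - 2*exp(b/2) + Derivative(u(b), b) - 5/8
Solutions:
 u(b) = C1 - b^3/2 + 5*b^2/12 + 5*b/8 + 4*exp(b/2)


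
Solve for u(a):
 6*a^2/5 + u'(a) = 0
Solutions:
 u(a) = C1 - 2*a^3/5


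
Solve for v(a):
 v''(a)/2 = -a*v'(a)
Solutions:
 v(a) = C1 + C2*erf(a)


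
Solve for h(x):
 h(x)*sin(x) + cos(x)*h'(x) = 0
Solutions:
 h(x) = C1*cos(x)


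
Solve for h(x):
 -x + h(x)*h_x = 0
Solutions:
 h(x) = -sqrt(C1 + x^2)
 h(x) = sqrt(C1 + x^2)


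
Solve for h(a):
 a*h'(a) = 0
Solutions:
 h(a) = C1


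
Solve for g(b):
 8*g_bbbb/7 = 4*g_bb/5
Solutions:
 g(b) = C1 + C2*b + C3*exp(-sqrt(70)*b/10) + C4*exp(sqrt(70)*b/10)


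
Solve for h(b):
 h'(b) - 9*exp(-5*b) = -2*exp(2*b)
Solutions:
 h(b) = C1 - exp(2*b) - 9*exp(-5*b)/5


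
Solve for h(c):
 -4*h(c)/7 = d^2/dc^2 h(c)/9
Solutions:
 h(c) = C1*sin(6*sqrt(7)*c/7) + C2*cos(6*sqrt(7)*c/7)


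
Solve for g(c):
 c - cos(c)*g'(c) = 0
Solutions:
 g(c) = C1 + Integral(c/cos(c), c)


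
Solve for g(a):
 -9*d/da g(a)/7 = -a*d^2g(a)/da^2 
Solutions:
 g(a) = C1 + C2*a^(16/7)


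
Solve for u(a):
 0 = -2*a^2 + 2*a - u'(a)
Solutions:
 u(a) = C1 - 2*a^3/3 + a^2


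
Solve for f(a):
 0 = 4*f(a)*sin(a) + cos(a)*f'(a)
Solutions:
 f(a) = C1*cos(a)^4


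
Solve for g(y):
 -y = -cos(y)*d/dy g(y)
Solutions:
 g(y) = C1 + Integral(y/cos(y), y)


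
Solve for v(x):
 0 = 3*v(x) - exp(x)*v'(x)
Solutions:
 v(x) = C1*exp(-3*exp(-x))


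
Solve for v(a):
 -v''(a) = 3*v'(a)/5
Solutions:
 v(a) = C1 + C2*exp(-3*a/5)


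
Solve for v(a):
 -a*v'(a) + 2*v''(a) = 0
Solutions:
 v(a) = C1 + C2*erfi(a/2)


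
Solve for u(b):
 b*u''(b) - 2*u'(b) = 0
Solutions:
 u(b) = C1 + C2*b^3


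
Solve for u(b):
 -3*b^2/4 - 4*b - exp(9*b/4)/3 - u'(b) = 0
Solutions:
 u(b) = C1 - b^3/4 - 2*b^2 - 4*exp(9*b/4)/27


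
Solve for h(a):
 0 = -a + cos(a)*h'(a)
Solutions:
 h(a) = C1 + Integral(a/cos(a), a)


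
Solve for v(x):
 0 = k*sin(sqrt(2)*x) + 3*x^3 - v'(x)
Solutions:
 v(x) = C1 - sqrt(2)*k*cos(sqrt(2)*x)/2 + 3*x^4/4


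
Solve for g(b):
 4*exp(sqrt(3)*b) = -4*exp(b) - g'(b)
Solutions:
 g(b) = C1 - 4*exp(b) - 4*sqrt(3)*exp(sqrt(3)*b)/3


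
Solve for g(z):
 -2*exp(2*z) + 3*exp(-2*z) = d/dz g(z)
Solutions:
 g(z) = C1 - exp(2*z) - 3*exp(-2*z)/2


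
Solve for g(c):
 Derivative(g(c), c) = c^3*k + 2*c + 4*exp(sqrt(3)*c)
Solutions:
 g(c) = C1 + c^4*k/4 + c^2 + 4*sqrt(3)*exp(sqrt(3)*c)/3


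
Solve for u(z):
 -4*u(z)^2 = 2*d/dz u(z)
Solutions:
 u(z) = 1/(C1 + 2*z)


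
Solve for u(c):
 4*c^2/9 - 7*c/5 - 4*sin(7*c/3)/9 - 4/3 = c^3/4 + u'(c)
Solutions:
 u(c) = C1 - c^4/16 + 4*c^3/27 - 7*c^2/10 - 4*c/3 + 4*cos(7*c/3)/21


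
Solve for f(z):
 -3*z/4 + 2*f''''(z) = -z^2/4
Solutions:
 f(z) = C1 + C2*z + C3*z^2 + C4*z^3 - z^6/2880 + z^5/320


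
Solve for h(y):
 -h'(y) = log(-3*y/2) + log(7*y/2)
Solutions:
 h(y) = C1 - 2*y*log(y) + y*(-log(21) + 2*log(2) + 2 - I*pi)


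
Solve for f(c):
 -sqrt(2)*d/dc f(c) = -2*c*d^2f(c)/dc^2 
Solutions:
 f(c) = C1 + C2*c^(sqrt(2)/2 + 1)


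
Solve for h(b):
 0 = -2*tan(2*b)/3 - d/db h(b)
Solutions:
 h(b) = C1 + log(cos(2*b))/3


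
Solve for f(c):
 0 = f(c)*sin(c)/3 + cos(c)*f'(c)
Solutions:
 f(c) = C1*cos(c)^(1/3)


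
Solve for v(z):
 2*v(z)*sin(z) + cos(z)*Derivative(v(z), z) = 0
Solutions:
 v(z) = C1*cos(z)^2


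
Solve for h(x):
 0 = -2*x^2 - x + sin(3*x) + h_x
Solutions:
 h(x) = C1 + 2*x^3/3 + x^2/2 + cos(3*x)/3


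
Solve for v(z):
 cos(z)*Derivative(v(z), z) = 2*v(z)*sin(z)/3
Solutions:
 v(z) = C1/cos(z)^(2/3)


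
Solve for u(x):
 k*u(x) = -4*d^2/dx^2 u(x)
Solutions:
 u(x) = C1*exp(-x*sqrt(-k)/2) + C2*exp(x*sqrt(-k)/2)


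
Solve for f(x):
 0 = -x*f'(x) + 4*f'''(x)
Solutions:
 f(x) = C1 + Integral(C2*airyai(2^(1/3)*x/2) + C3*airybi(2^(1/3)*x/2), x)


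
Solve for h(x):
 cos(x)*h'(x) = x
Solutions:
 h(x) = C1 + Integral(x/cos(x), x)


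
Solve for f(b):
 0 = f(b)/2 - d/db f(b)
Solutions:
 f(b) = C1*exp(b/2)


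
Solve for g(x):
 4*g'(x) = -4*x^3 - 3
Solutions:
 g(x) = C1 - x^4/4 - 3*x/4


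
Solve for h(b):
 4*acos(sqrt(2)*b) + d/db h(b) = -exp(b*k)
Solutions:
 h(b) = C1 - 4*b*acos(sqrt(2)*b) + 2*sqrt(2)*sqrt(1 - 2*b^2) - Piecewise((exp(b*k)/k, Ne(k, 0)), (b, True))


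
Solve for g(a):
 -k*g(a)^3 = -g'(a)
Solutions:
 g(a) = -sqrt(2)*sqrt(-1/(C1 + a*k))/2
 g(a) = sqrt(2)*sqrt(-1/(C1 + a*k))/2


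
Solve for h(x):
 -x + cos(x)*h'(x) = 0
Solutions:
 h(x) = C1 + Integral(x/cos(x), x)


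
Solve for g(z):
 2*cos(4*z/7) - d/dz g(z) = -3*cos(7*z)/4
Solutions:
 g(z) = C1 + 7*sin(4*z/7)/2 + 3*sin(7*z)/28


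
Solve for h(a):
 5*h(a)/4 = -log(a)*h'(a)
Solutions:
 h(a) = C1*exp(-5*li(a)/4)


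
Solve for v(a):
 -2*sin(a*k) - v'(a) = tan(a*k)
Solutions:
 v(a) = C1 - Piecewise((-log(cos(a*k))/k, Ne(k, 0)), (0, True)) - 2*Piecewise((-cos(a*k)/k, Ne(k, 0)), (0, True))


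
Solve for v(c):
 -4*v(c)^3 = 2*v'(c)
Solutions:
 v(c) = -sqrt(2)*sqrt(-1/(C1 - 2*c))/2
 v(c) = sqrt(2)*sqrt(-1/(C1 - 2*c))/2


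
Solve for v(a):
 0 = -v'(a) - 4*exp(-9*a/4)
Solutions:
 v(a) = C1 + 16*exp(-9*a/4)/9


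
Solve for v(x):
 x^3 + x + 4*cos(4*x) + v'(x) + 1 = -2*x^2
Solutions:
 v(x) = C1 - x^4/4 - 2*x^3/3 - x^2/2 - x - sin(4*x)


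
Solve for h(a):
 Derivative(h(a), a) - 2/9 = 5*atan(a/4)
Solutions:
 h(a) = C1 + 5*a*atan(a/4) + 2*a/9 - 10*log(a^2 + 16)


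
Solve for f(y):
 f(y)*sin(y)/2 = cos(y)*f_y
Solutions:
 f(y) = C1/sqrt(cos(y))


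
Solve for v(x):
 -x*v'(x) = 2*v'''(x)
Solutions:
 v(x) = C1 + Integral(C2*airyai(-2^(2/3)*x/2) + C3*airybi(-2^(2/3)*x/2), x)


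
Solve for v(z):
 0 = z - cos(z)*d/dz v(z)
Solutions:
 v(z) = C1 + Integral(z/cos(z), z)


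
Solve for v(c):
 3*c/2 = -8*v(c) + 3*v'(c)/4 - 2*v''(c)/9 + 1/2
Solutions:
 v(c) = -3*c/16 + (C1*sin(3*sqrt(943)*c/16) + C2*cos(3*sqrt(943)*c/16))*exp(27*c/16) + 23/512


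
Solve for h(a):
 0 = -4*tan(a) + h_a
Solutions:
 h(a) = C1 - 4*log(cos(a))


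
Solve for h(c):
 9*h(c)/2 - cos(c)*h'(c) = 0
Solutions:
 h(c) = C1*(sin(c) + 1)^(1/4)*(sin(c)^2 + 2*sin(c) + 1)/((sin(c) - 1)^(1/4)*(sin(c)^2 - 2*sin(c) + 1))


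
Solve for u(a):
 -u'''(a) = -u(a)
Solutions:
 u(a) = C3*exp(a) + (C1*sin(sqrt(3)*a/2) + C2*cos(sqrt(3)*a/2))*exp(-a/2)


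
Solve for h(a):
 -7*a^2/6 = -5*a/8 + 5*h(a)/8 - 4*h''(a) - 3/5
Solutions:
 h(a) = C1*exp(-sqrt(10)*a/8) + C2*exp(sqrt(10)*a/8) - 28*a^2/15 + a - 344/15


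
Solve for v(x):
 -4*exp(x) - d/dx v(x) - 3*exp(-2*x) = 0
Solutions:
 v(x) = C1 - 4*exp(x) + 3*exp(-2*x)/2


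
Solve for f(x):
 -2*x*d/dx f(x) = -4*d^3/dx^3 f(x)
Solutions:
 f(x) = C1 + Integral(C2*airyai(2^(2/3)*x/2) + C3*airybi(2^(2/3)*x/2), x)


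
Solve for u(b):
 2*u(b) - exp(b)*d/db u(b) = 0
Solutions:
 u(b) = C1*exp(-2*exp(-b))


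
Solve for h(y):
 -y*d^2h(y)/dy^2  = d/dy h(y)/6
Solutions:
 h(y) = C1 + C2*y^(5/6)


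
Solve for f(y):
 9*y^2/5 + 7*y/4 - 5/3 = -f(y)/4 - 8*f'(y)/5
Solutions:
 f(y) = C1*exp(-5*y/32) - 36*y^2/5 + 2129*y/25 - 201884/375


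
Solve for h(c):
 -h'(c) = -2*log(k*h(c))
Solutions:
 li(k*h(c))/k = C1 + 2*c


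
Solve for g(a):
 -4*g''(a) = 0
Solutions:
 g(a) = C1 + C2*a


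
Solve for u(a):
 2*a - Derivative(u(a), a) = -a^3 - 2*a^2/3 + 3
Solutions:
 u(a) = C1 + a^4/4 + 2*a^3/9 + a^2 - 3*a


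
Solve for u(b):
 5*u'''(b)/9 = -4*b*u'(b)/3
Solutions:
 u(b) = C1 + Integral(C2*airyai(-12^(1/3)*5^(2/3)*b/5) + C3*airybi(-12^(1/3)*5^(2/3)*b/5), b)


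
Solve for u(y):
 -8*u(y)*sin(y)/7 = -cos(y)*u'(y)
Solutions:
 u(y) = C1/cos(y)^(8/7)


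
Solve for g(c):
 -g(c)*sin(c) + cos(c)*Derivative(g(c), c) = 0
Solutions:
 g(c) = C1/cos(c)


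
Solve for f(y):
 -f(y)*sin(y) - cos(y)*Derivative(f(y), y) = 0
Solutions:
 f(y) = C1*cos(y)


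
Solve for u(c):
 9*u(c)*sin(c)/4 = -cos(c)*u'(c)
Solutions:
 u(c) = C1*cos(c)^(9/4)


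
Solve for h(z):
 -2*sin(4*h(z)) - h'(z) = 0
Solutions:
 h(z) = -acos((-C1 - exp(16*z))/(C1 - exp(16*z)))/4 + pi/2
 h(z) = acos((-C1 - exp(16*z))/(C1 - exp(16*z)))/4


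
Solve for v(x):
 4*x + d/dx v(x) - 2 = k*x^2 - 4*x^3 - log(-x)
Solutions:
 v(x) = C1 + k*x^3/3 - x^4 - 2*x^2 - x*log(-x) + 3*x


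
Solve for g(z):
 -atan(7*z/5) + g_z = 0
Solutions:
 g(z) = C1 + z*atan(7*z/5) - 5*log(49*z^2 + 25)/14


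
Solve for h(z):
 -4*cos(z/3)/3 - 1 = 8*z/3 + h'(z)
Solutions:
 h(z) = C1 - 4*z^2/3 - z - 4*sin(z/3)


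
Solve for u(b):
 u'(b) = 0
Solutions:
 u(b) = C1


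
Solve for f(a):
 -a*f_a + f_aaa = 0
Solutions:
 f(a) = C1 + Integral(C2*airyai(a) + C3*airybi(a), a)


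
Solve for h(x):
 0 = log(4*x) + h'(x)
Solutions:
 h(x) = C1 - x*log(x) - x*log(4) + x


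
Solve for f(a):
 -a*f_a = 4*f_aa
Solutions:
 f(a) = C1 + C2*erf(sqrt(2)*a/4)


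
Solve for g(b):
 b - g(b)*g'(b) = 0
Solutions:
 g(b) = -sqrt(C1 + b^2)
 g(b) = sqrt(C1 + b^2)


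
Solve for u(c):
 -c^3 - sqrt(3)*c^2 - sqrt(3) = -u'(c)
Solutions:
 u(c) = C1 + c^4/4 + sqrt(3)*c^3/3 + sqrt(3)*c


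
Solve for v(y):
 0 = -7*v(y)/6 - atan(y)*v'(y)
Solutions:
 v(y) = C1*exp(-7*Integral(1/atan(y), y)/6)


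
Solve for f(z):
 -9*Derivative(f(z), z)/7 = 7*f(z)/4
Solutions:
 f(z) = C1*exp(-49*z/36)


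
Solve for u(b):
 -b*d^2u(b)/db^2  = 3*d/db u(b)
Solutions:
 u(b) = C1 + C2/b^2


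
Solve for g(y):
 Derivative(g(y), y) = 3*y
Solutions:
 g(y) = C1 + 3*y^2/2


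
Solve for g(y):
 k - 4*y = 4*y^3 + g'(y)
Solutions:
 g(y) = C1 + k*y - y^4 - 2*y^2


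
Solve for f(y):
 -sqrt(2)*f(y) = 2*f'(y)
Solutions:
 f(y) = C1*exp(-sqrt(2)*y/2)


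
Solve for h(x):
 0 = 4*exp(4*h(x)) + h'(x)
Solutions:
 h(x) = log(-I*(1/(C1 + 16*x))^(1/4))
 h(x) = log(I*(1/(C1 + 16*x))^(1/4))
 h(x) = log(-(1/(C1 + 16*x))^(1/4))
 h(x) = log(1/(C1 + 16*x))/4


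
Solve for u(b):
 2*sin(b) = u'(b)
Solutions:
 u(b) = C1 - 2*cos(b)


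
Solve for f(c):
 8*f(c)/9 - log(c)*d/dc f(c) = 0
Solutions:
 f(c) = C1*exp(8*li(c)/9)


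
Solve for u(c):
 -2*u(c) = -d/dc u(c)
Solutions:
 u(c) = C1*exp(2*c)


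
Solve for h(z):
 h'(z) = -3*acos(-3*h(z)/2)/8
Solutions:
 Integral(1/acos(-3*_y/2), (_y, h(z))) = C1 - 3*z/8


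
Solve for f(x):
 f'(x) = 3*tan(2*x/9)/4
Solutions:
 f(x) = C1 - 27*log(cos(2*x/9))/8


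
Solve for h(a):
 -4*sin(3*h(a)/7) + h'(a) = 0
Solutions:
 -4*a + 7*log(cos(3*h(a)/7) - 1)/6 - 7*log(cos(3*h(a)/7) + 1)/6 = C1


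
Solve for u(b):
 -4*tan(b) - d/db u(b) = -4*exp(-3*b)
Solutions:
 u(b) = C1 - 2*log(tan(b)^2 + 1) - 4*exp(-3*b)/3


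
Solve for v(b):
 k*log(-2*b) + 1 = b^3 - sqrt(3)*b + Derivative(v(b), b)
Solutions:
 v(b) = C1 - b^4/4 + sqrt(3)*b^2/2 + b*k*log(-b) + b*(-k + k*log(2) + 1)


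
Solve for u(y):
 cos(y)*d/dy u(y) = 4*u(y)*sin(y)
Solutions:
 u(y) = C1/cos(y)^4


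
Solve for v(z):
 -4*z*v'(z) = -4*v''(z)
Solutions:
 v(z) = C1 + C2*erfi(sqrt(2)*z/2)


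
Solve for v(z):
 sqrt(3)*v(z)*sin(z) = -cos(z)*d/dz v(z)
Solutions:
 v(z) = C1*cos(z)^(sqrt(3))


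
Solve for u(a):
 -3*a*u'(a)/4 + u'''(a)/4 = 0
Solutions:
 u(a) = C1 + Integral(C2*airyai(3^(1/3)*a) + C3*airybi(3^(1/3)*a), a)


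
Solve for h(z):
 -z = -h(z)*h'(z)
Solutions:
 h(z) = -sqrt(C1 + z^2)
 h(z) = sqrt(C1 + z^2)


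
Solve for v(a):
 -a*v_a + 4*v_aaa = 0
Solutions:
 v(a) = C1 + Integral(C2*airyai(2^(1/3)*a/2) + C3*airybi(2^(1/3)*a/2), a)


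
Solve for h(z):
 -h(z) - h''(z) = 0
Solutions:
 h(z) = C1*sin(z) + C2*cos(z)


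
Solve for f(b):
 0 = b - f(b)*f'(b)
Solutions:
 f(b) = -sqrt(C1 + b^2)
 f(b) = sqrt(C1 + b^2)


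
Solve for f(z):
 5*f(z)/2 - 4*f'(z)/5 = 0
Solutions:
 f(z) = C1*exp(25*z/8)


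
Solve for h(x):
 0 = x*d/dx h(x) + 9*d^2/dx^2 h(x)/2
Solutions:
 h(x) = C1 + C2*erf(x/3)


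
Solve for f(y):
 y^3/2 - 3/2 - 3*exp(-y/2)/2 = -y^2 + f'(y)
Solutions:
 f(y) = C1 + y^4/8 + y^3/3 - 3*y/2 + 3*exp(-y/2)


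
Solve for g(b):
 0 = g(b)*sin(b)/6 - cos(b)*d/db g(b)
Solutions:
 g(b) = C1/cos(b)^(1/6)


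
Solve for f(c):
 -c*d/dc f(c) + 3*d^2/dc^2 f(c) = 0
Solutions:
 f(c) = C1 + C2*erfi(sqrt(6)*c/6)


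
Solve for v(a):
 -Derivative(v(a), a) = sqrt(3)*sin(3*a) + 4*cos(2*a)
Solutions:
 v(a) = C1 - 2*sin(2*a) + sqrt(3)*cos(3*a)/3


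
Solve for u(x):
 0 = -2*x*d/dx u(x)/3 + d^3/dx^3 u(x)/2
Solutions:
 u(x) = C1 + Integral(C2*airyai(6^(2/3)*x/3) + C3*airybi(6^(2/3)*x/3), x)


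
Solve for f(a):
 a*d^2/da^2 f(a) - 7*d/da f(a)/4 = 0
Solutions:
 f(a) = C1 + C2*a^(11/4)


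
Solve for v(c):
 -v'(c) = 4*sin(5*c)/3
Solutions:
 v(c) = C1 + 4*cos(5*c)/15


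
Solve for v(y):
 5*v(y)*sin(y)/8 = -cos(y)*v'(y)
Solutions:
 v(y) = C1*cos(y)^(5/8)


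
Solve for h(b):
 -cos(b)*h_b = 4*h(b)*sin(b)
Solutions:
 h(b) = C1*cos(b)^4


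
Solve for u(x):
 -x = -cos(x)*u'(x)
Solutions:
 u(x) = C1 + Integral(x/cos(x), x)


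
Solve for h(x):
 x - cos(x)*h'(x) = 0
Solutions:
 h(x) = C1 + Integral(x/cos(x), x)


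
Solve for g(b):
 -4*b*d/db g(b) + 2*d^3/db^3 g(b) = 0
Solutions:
 g(b) = C1 + Integral(C2*airyai(2^(1/3)*b) + C3*airybi(2^(1/3)*b), b)


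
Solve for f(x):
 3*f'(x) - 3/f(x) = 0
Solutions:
 f(x) = -sqrt(C1 + 2*x)
 f(x) = sqrt(C1 + 2*x)


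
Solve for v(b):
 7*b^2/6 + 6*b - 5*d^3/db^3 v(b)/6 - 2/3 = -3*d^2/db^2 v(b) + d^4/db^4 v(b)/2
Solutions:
 v(b) = C1 + C2*b + C3*exp(b*(-5 + sqrt(241))/6) + C4*exp(-b*(5 + sqrt(241))/6) - 7*b^4/216 - 359*b^3/972 - 1525*b^2/5832


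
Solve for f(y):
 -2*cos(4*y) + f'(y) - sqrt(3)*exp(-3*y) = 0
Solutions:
 f(y) = C1 + sin(4*y)/2 - sqrt(3)*exp(-3*y)/3


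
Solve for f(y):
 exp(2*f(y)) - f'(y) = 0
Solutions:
 f(y) = log(-sqrt(-1/(C1 + y))) - log(2)/2
 f(y) = log(-1/(C1 + y))/2 - log(2)/2


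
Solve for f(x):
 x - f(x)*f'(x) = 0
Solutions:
 f(x) = -sqrt(C1 + x^2)
 f(x) = sqrt(C1 + x^2)


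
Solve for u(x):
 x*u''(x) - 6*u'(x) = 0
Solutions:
 u(x) = C1 + C2*x^7


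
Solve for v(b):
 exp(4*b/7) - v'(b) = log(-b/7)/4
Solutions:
 v(b) = C1 - b*log(-b)/4 + b*(1 + log(7))/4 + 7*exp(4*b/7)/4


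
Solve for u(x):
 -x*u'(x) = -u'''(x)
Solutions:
 u(x) = C1 + Integral(C2*airyai(x) + C3*airybi(x), x)


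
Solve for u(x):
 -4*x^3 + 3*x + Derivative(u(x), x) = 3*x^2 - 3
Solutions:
 u(x) = C1 + x^4 + x^3 - 3*x^2/2 - 3*x


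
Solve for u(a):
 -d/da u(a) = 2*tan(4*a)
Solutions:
 u(a) = C1 + log(cos(4*a))/2


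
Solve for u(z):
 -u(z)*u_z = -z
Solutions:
 u(z) = -sqrt(C1 + z^2)
 u(z) = sqrt(C1 + z^2)


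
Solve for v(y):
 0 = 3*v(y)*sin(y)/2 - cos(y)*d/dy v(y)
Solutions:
 v(y) = C1/cos(y)^(3/2)


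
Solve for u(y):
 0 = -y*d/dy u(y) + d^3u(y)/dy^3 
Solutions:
 u(y) = C1 + Integral(C2*airyai(y) + C3*airybi(y), y)


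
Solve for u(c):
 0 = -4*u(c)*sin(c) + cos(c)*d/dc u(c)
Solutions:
 u(c) = C1/cos(c)^4


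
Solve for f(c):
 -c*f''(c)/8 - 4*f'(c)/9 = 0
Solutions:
 f(c) = C1 + C2/c^(23/9)


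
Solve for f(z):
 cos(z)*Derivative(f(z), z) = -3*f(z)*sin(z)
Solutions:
 f(z) = C1*cos(z)^3


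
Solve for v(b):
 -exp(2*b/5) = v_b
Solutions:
 v(b) = C1 - 5*exp(2*b/5)/2


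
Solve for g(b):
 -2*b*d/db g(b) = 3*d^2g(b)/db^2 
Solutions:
 g(b) = C1 + C2*erf(sqrt(3)*b/3)


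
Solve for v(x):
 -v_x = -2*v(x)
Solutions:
 v(x) = C1*exp(2*x)


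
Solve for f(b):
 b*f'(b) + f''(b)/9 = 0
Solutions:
 f(b) = C1 + C2*erf(3*sqrt(2)*b/2)


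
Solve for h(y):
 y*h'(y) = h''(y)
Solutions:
 h(y) = C1 + C2*erfi(sqrt(2)*y/2)


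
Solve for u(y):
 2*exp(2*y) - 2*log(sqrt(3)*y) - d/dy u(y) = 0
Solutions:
 u(y) = C1 - 2*y*log(y) + y*(2 - log(3)) + exp(2*y)


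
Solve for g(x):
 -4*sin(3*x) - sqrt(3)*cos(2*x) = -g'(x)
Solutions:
 g(x) = C1 + sqrt(3)*sin(2*x)/2 - 4*cos(3*x)/3


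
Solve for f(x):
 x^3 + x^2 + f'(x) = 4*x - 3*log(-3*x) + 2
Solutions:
 f(x) = C1 - x^4/4 - x^3/3 + 2*x^2 - 3*x*log(-x) + x*(5 - 3*log(3))


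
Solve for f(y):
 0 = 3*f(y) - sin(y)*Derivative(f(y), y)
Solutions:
 f(y) = C1*(cos(y) - 1)^(3/2)/(cos(y) + 1)^(3/2)


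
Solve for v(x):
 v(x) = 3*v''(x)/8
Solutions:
 v(x) = C1*exp(-2*sqrt(6)*x/3) + C2*exp(2*sqrt(6)*x/3)


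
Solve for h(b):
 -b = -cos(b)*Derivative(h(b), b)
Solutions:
 h(b) = C1 + Integral(b/cos(b), b)


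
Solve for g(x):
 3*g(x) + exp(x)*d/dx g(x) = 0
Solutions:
 g(x) = C1*exp(3*exp(-x))


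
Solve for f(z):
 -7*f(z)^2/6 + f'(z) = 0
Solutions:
 f(z) = -6/(C1 + 7*z)


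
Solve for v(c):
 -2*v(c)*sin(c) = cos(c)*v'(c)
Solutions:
 v(c) = C1*cos(c)^2


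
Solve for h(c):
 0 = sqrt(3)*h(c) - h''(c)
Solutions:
 h(c) = C1*exp(-3^(1/4)*c) + C2*exp(3^(1/4)*c)


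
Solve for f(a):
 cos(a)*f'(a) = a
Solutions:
 f(a) = C1 + Integral(a/cos(a), a)


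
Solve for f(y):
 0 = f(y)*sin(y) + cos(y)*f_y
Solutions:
 f(y) = C1*cos(y)


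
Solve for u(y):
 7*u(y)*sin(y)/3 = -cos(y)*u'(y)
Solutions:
 u(y) = C1*cos(y)^(7/3)


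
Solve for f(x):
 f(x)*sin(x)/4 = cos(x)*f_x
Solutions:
 f(x) = C1/cos(x)^(1/4)


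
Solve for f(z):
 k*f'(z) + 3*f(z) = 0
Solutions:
 f(z) = C1*exp(-3*z/k)


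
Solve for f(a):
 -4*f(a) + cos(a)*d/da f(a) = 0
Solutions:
 f(a) = C1*(sin(a)^2 + 2*sin(a) + 1)/(sin(a)^2 - 2*sin(a) + 1)


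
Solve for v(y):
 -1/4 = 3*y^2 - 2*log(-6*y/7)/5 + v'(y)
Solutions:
 v(y) = C1 - y^3 + 2*y*log(-y)/5 + y*(-8*log(7) - 13 + 8*log(6))/20


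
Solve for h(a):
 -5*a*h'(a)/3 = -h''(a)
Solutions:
 h(a) = C1 + C2*erfi(sqrt(30)*a/6)


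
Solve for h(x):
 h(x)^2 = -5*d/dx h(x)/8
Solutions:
 h(x) = 5/(C1 + 8*x)


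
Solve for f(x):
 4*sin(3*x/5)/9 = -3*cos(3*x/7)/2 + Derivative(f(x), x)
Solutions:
 f(x) = C1 + 7*sin(3*x/7)/2 - 20*cos(3*x/5)/27


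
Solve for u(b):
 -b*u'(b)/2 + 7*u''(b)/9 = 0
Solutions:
 u(b) = C1 + C2*erfi(3*sqrt(7)*b/14)


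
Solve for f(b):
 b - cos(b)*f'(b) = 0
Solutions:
 f(b) = C1 + Integral(b/cos(b), b)


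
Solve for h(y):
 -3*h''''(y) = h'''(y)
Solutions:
 h(y) = C1 + C2*y + C3*y^2 + C4*exp(-y/3)


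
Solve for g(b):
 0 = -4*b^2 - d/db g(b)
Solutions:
 g(b) = C1 - 4*b^3/3


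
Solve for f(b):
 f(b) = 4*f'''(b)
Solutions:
 f(b) = C3*exp(2^(1/3)*b/2) + (C1*sin(2^(1/3)*sqrt(3)*b/4) + C2*cos(2^(1/3)*sqrt(3)*b/4))*exp(-2^(1/3)*b/4)


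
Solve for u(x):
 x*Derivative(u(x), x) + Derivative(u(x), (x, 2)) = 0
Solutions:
 u(x) = C1 + C2*erf(sqrt(2)*x/2)


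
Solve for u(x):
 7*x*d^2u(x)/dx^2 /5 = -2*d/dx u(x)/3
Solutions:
 u(x) = C1 + C2*x^(11/21)


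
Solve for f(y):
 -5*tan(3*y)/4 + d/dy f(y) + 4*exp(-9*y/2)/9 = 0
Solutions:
 f(y) = C1 + 5*log(tan(3*y)^2 + 1)/24 + 8*exp(-9*y/2)/81


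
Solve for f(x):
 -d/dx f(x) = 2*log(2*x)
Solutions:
 f(x) = C1 - 2*x*log(x) - x*log(4) + 2*x


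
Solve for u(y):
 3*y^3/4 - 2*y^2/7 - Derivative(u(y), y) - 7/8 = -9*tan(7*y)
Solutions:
 u(y) = C1 + 3*y^4/16 - 2*y^3/21 - 7*y/8 - 9*log(cos(7*y))/7


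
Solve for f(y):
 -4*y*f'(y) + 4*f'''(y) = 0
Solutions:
 f(y) = C1 + Integral(C2*airyai(y) + C3*airybi(y), y)


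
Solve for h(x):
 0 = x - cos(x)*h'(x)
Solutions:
 h(x) = C1 + Integral(x/cos(x), x)


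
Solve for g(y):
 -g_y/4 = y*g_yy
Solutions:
 g(y) = C1 + C2*y^(3/4)


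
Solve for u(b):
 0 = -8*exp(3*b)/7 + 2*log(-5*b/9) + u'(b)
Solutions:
 u(b) = C1 - 2*b*log(-b) + 2*b*(-log(5) + 1 + 2*log(3)) + 8*exp(3*b)/21


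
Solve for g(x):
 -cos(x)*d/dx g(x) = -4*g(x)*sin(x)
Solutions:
 g(x) = C1/cos(x)^4


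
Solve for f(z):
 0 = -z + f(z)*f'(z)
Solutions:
 f(z) = -sqrt(C1 + z^2)
 f(z) = sqrt(C1 + z^2)


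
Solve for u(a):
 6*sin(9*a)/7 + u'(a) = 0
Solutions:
 u(a) = C1 + 2*cos(9*a)/21


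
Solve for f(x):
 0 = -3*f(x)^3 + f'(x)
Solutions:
 f(x) = -sqrt(2)*sqrt(-1/(C1 + 3*x))/2
 f(x) = sqrt(2)*sqrt(-1/(C1 + 3*x))/2


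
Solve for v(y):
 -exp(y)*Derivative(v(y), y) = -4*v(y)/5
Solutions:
 v(y) = C1*exp(-4*exp(-y)/5)


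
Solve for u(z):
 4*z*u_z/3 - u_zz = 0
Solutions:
 u(z) = C1 + C2*erfi(sqrt(6)*z/3)


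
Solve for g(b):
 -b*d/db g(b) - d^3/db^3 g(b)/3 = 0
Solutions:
 g(b) = C1 + Integral(C2*airyai(-3^(1/3)*b) + C3*airybi(-3^(1/3)*b), b)


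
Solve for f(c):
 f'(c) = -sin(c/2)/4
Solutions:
 f(c) = C1 + cos(c/2)/2


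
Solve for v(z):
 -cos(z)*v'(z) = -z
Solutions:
 v(z) = C1 + Integral(z/cos(z), z)


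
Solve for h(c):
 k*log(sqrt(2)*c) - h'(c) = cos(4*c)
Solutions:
 h(c) = C1 + c*k*(log(c) - 1) + c*k*log(2)/2 - sin(4*c)/4


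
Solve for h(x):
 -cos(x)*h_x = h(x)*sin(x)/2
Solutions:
 h(x) = C1*sqrt(cos(x))


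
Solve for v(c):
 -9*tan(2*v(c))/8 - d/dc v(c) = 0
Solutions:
 v(c) = -asin(C1*exp(-9*c/4))/2 + pi/2
 v(c) = asin(C1*exp(-9*c/4))/2


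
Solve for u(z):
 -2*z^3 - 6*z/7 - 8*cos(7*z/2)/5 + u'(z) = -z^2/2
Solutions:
 u(z) = C1 + z^4/2 - z^3/6 + 3*z^2/7 + 16*sin(7*z/2)/35


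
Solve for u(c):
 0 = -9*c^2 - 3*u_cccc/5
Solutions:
 u(c) = C1 + C2*c + C3*c^2 + C4*c^3 - c^6/24


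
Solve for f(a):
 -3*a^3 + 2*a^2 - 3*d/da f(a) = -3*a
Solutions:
 f(a) = C1 - a^4/4 + 2*a^3/9 + a^2/2


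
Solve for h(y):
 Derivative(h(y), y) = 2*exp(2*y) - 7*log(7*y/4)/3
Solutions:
 h(y) = C1 - 7*y*log(y)/3 + y*(-3*log(7) + 2*log(14)/3 + 7/3 + 4*log(2)) + exp(2*y)


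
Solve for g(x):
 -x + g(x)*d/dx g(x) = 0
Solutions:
 g(x) = -sqrt(C1 + x^2)
 g(x) = sqrt(C1 + x^2)


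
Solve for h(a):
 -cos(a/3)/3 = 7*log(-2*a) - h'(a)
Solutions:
 h(a) = C1 + 7*a*log(-a) - 7*a + 7*a*log(2) + sin(a/3)


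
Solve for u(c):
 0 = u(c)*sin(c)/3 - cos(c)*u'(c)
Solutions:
 u(c) = C1/cos(c)^(1/3)


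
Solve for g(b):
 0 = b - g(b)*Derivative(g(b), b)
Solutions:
 g(b) = -sqrt(C1 + b^2)
 g(b) = sqrt(C1 + b^2)


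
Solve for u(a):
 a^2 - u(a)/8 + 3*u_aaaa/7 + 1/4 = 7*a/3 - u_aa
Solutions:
 u(a) = C1*exp(-sqrt(3)*a*sqrt(-14 + sqrt(238))/6) + C2*exp(sqrt(3)*a*sqrt(-14 + sqrt(238))/6) + C3*sin(sqrt(3)*a*sqrt(14 + sqrt(238))/6) + C4*cos(sqrt(3)*a*sqrt(14 + sqrt(238))/6) + 8*a^2 - 56*a/3 + 130


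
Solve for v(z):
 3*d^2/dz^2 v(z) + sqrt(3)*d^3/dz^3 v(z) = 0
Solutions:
 v(z) = C1 + C2*z + C3*exp(-sqrt(3)*z)


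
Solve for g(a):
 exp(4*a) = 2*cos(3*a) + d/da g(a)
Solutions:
 g(a) = C1 + exp(4*a)/4 - 2*sin(3*a)/3


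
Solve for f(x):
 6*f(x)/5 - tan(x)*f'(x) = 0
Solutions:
 f(x) = C1*sin(x)^(6/5)


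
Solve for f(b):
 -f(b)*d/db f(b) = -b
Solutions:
 f(b) = -sqrt(C1 + b^2)
 f(b) = sqrt(C1 + b^2)


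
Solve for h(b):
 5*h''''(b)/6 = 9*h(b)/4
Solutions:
 h(b) = C1*exp(-30^(3/4)*b/10) + C2*exp(30^(3/4)*b/10) + C3*sin(30^(3/4)*b/10) + C4*cos(30^(3/4)*b/10)


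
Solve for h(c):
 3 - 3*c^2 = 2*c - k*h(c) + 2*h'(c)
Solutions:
 h(c) = C1*exp(c*k/2) + 3*c^2/k + 2*c/k + 12*c/k^2 - 3/k + 4/k^2 + 24/k^3


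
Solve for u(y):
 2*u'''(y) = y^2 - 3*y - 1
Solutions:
 u(y) = C1 + C2*y + C3*y^2 + y^5/120 - y^4/16 - y^3/12


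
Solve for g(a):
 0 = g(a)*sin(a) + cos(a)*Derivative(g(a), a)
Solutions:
 g(a) = C1*cos(a)


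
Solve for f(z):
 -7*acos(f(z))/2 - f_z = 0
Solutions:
 Integral(1/acos(_y), (_y, f(z))) = C1 - 7*z/2


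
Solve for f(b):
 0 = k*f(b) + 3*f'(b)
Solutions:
 f(b) = C1*exp(-b*k/3)


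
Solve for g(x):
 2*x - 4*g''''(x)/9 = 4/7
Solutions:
 g(x) = C1 + C2*x + C3*x^2 + C4*x^3 + 3*x^5/80 - 3*x^4/56


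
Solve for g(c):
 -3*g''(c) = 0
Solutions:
 g(c) = C1 + C2*c


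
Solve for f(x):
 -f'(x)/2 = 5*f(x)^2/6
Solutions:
 f(x) = 3/(C1 + 5*x)


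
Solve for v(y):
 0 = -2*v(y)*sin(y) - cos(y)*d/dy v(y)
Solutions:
 v(y) = C1*cos(y)^2


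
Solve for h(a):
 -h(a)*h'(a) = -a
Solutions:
 h(a) = -sqrt(C1 + a^2)
 h(a) = sqrt(C1 + a^2)


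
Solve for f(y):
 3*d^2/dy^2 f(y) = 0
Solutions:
 f(y) = C1 + C2*y


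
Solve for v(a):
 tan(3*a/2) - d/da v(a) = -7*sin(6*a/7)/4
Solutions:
 v(a) = C1 - 2*log(cos(3*a/2))/3 - 49*cos(6*a/7)/24


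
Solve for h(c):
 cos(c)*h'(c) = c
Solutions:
 h(c) = C1 + Integral(c/cos(c), c)


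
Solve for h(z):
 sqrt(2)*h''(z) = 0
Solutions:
 h(z) = C1 + C2*z


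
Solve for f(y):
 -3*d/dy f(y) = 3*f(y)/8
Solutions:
 f(y) = C1*exp(-y/8)


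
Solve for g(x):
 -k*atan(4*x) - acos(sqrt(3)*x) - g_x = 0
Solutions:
 g(x) = C1 - k*(x*atan(4*x) - log(16*x^2 + 1)/8) - x*acos(sqrt(3)*x) + sqrt(3)*sqrt(1 - 3*x^2)/3


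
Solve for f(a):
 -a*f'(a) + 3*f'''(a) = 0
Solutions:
 f(a) = C1 + Integral(C2*airyai(3^(2/3)*a/3) + C3*airybi(3^(2/3)*a/3), a)


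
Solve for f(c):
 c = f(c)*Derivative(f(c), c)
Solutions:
 f(c) = -sqrt(C1 + c^2)
 f(c) = sqrt(C1 + c^2)


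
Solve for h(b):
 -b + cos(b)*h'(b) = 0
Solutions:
 h(b) = C1 + Integral(b/cos(b), b)


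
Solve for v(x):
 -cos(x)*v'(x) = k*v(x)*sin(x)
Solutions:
 v(x) = C1*exp(k*log(cos(x)))


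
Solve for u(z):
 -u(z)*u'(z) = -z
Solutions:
 u(z) = -sqrt(C1 + z^2)
 u(z) = sqrt(C1 + z^2)


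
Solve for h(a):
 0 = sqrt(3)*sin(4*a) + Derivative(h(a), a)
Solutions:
 h(a) = C1 + sqrt(3)*cos(4*a)/4


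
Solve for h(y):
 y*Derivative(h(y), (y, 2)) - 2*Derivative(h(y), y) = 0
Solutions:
 h(y) = C1 + C2*y^3


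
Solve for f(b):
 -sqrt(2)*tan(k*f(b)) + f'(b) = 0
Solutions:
 f(b) = Piecewise((-asin(exp(C1*k + sqrt(2)*b*k))/k + pi/k, Ne(k, 0)), (nan, True))
 f(b) = Piecewise((asin(exp(C1*k + sqrt(2)*b*k))/k, Ne(k, 0)), (nan, True))


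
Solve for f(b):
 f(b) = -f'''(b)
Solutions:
 f(b) = C3*exp(-b) + (C1*sin(sqrt(3)*b/2) + C2*cos(sqrt(3)*b/2))*exp(b/2)


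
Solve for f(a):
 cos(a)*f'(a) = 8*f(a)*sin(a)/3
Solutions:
 f(a) = C1/cos(a)^(8/3)


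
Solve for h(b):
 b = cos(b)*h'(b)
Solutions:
 h(b) = C1 + Integral(b/cos(b), b)
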